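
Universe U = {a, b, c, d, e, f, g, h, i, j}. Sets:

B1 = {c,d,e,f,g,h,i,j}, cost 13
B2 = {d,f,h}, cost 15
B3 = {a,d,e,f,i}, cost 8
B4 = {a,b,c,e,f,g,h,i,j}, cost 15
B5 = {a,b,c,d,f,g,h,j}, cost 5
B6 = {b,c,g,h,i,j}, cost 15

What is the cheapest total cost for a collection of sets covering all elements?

B3, B5 cover every element at cost 8 + 5 = 13.
Any cover uses at least 2 sets; among all covering selections none totals below 13.

13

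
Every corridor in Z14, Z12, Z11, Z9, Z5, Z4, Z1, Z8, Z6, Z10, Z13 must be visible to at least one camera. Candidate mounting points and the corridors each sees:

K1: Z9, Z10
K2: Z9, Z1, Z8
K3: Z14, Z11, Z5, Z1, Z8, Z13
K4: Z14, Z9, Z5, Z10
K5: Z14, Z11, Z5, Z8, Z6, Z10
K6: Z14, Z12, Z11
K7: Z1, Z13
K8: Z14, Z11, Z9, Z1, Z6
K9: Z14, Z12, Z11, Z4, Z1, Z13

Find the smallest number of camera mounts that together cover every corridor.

K1, K5, K9 together cover {Z14, Z12, Z11, Z9, Z5, Z4, Z1, Z8, Z6, Z10, Z13} — every corridor.
No 2 of the 9 camera mounts cover everything (all 36 pairs fall short), so 3 is minimum.
Greedy (largest uncovered first) would take K3, K1, K9, K5 — 4 camera mounts — but 3 suffice.

3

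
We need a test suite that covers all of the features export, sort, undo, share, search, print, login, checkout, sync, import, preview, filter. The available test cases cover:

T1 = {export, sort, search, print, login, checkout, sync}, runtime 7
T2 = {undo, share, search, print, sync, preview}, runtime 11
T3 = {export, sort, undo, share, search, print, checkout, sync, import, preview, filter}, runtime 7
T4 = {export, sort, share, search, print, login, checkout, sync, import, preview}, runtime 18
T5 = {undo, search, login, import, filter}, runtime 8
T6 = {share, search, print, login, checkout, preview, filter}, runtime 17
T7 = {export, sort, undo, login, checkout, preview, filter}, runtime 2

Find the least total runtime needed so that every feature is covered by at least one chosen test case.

9

T3, T7 cover every feature at runtime 7 + 2 = 9.
Any cover uses at least 2 test cases; among all covering selections none totals below 9.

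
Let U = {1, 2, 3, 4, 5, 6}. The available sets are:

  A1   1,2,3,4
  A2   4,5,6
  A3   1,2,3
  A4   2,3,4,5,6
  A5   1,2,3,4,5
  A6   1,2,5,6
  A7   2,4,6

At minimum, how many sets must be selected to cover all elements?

A1, A2 together cover {1, 2, 3, 4, 5, 6} — every element.
No single set contains all 6 elements, so 2 is optimal.

2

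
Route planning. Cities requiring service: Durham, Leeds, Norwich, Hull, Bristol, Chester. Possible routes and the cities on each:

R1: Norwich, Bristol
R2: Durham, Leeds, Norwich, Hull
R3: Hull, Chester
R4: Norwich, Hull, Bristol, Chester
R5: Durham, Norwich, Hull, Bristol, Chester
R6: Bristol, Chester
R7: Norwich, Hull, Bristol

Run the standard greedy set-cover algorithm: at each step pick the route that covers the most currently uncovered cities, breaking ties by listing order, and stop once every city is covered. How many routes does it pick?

2

Pick 1: R5 covers 5 new cities (Durham, Norwich, Hull, Bristol, Chester).
Pick 2: R2 covers 1 new cities (Leeds).
Greedy uses 2 routes.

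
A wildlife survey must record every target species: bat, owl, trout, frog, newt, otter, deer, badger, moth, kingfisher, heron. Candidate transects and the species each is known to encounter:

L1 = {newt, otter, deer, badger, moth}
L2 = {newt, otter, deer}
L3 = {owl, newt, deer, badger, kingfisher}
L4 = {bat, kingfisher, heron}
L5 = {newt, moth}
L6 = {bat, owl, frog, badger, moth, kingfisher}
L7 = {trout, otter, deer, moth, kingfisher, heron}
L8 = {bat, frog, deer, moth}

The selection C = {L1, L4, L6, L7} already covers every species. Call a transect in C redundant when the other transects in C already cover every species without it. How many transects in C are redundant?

Drop L1: newt uncovered — not redundant.
Drop L4: the rest still cover every species — redundant.
Drop L6: owl, frog uncovered — not redundant.
Drop L7: trout uncovered — not redundant.
1 redundant: L4.

1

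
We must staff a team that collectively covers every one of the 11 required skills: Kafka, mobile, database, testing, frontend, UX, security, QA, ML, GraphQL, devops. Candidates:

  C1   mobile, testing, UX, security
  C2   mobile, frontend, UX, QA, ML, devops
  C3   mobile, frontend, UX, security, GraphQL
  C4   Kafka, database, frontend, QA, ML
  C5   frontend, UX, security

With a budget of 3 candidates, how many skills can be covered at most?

Choosing C1, C2, C4 covers {Kafka, mobile, database, testing, frontend, UX, security, QA, ML, devops} — 10 skills.
No choice of 3 candidates does better; here GraphQL is left uncovered.

10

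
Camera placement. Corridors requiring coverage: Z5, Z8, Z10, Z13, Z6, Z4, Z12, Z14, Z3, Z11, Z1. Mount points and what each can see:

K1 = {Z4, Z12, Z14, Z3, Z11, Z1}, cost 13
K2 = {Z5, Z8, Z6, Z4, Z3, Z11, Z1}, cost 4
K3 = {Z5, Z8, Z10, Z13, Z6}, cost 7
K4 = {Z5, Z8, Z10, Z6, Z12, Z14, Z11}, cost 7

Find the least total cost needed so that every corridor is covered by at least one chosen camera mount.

18

K2, K3, K4 cover every corridor at cost 4 + 7 + 7 = 18.
Any cover uses at least 2 camera mounts; among all covering selections none totals below 18.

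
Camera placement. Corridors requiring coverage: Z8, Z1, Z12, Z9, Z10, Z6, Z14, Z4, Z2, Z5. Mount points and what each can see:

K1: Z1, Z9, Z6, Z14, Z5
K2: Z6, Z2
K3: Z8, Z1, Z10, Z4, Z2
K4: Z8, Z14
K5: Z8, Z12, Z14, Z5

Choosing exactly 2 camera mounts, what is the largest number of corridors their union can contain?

Choosing K1, K3 covers {Z8, Z1, Z9, Z10, Z6, Z14, Z4, Z2, Z5} — 9 corridors.
No choice of 2 camera mounts does better; here Z12 is left uncovered.

9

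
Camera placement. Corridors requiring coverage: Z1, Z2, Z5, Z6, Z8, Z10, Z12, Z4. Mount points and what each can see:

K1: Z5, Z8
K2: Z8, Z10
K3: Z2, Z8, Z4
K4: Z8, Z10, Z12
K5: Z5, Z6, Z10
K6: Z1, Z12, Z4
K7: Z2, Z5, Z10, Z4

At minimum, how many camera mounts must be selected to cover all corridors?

3

K3, K5, K6 together cover {Z1, Z2, Z5, Z6, Z8, Z10, Z12, Z4} — every corridor.
No 2 of the 7 camera mounts cover everything (all 21 pairs fall short), so 3 is minimum.
Greedy (largest uncovered first) would take K7, K4, K5, K6 — 4 camera mounts — but 3 suffice.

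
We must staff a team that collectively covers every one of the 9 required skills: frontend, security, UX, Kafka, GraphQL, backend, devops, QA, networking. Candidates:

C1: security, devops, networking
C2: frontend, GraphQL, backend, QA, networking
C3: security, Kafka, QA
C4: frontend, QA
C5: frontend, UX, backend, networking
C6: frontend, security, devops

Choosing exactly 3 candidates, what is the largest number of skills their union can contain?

Choosing C1, C2, C3 covers {frontend, security, Kafka, GraphQL, backend, devops, QA, networking} — 8 skills.
No choice of 3 candidates does better; here UX is left uncovered.

8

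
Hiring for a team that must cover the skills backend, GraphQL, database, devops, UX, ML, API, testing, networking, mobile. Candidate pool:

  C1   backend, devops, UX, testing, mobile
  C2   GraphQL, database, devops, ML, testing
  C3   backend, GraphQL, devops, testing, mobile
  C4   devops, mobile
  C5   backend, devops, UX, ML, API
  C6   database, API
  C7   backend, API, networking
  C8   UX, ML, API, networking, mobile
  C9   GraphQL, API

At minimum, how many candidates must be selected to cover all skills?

3

C1, C2, C7 together cover {backend, GraphQL, database, devops, UX, ML, API, testing, networking, mobile} — every skill.
No 2 of the 9 candidates cover everything (all 36 pairs fall short), so 3 is minimum.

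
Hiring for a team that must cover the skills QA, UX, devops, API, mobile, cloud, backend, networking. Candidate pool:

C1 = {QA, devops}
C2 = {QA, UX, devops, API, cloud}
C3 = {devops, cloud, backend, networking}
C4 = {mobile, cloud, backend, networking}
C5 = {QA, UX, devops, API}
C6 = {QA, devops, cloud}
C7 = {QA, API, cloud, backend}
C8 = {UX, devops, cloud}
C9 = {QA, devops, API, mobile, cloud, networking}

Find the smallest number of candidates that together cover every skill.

2

C2, C4 together cover {QA, UX, devops, API, mobile, cloud, backend, networking} — every skill.
No single candidate contains all 8 skills, so 2 is optimal.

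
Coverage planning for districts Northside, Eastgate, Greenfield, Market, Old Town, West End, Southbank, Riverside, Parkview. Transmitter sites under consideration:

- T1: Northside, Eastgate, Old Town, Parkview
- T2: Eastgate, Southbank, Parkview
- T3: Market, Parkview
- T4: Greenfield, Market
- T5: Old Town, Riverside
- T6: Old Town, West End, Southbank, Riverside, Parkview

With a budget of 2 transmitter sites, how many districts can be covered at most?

7

Choosing T1, T6 covers {Northside, Eastgate, Old Town, West End, Southbank, Riverside, Parkview} — 7 districts.
No choice of 2 transmitter sites does better; here Greenfield, Market are left uncovered.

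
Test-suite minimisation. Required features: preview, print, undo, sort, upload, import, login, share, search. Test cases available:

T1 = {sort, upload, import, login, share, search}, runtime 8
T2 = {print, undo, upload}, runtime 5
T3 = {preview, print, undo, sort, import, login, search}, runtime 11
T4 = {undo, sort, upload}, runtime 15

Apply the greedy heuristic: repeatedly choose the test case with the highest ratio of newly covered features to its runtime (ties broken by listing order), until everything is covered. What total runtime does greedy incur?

24

Pick 1: T1 adds 6 new (sort, upload, import, login, share, search) at runtime 8 (ratio 6/8).
Pick 2: T2 adds 2 new (print, undo) at runtime 5 (ratio 2/5).
Pick 3: T3 adds 1 new (preview) at runtime 11 (ratio 1/11).
Greedy total runtime: 8 + 5 + 11 = 24. (The true optimum is 19, so greedy overshoots here.)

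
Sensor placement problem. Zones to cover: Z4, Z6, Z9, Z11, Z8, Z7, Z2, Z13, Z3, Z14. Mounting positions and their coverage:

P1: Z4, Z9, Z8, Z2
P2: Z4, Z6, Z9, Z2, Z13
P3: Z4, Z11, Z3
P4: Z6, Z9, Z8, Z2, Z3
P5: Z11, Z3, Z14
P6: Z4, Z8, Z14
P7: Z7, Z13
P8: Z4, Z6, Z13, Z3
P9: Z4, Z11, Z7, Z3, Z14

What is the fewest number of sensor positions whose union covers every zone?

3

P1, P2, P9 together cover {Z4, Z6, Z9, Z11, Z8, Z7, Z2, Z13, Z3, Z14} — every zone.
No 2 of the 9 sensor positions cover everything (all 36 pairs fall short), so 3 is minimum.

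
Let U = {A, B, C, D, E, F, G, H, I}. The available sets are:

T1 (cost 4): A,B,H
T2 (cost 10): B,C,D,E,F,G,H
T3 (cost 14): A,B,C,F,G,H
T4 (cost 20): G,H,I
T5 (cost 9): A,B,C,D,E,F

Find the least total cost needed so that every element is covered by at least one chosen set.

29

T4, T5 cover every element at cost 20 + 9 = 29.
Any cover uses at least 2 sets; among all covering selections none totals below 29.
Greedy by coverage-per-cost would pick T1, T2, T4 for 34 — worse than the optimum 29.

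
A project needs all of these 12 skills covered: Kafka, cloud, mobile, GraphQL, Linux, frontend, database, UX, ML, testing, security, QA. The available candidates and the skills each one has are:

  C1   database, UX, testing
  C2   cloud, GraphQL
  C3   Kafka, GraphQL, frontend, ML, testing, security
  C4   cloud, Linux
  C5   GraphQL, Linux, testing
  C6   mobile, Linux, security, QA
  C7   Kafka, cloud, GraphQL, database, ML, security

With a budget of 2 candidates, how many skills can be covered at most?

9

Choosing C3, C6 covers {Kafka, mobile, GraphQL, Linux, frontend, ML, testing, security, QA} — 9 skills.
No choice of 2 candidates does better; here cloud, database, UX are left uncovered.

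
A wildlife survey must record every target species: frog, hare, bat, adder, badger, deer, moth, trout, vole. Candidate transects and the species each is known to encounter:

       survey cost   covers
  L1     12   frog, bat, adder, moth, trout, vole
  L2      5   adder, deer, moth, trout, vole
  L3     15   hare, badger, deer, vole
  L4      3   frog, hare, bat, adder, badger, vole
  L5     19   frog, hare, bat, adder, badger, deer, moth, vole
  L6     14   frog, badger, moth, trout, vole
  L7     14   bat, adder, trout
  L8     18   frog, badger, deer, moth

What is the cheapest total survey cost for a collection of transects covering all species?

L2, L4 cover every species at survey cost 5 + 3 = 8.
Any cover uses at least 2 transects; among all covering selections none totals below 8.

8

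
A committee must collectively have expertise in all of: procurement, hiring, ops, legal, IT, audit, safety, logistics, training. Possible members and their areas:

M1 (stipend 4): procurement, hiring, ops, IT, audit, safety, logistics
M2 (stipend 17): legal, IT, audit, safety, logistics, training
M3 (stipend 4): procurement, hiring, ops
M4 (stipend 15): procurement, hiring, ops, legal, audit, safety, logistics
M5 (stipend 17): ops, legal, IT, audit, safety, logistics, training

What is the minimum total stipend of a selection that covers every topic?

21

M1, M2 cover every topic at stipend 4 + 17 = 21.
Any cover uses at least 2 members; among all covering selections none totals below 21.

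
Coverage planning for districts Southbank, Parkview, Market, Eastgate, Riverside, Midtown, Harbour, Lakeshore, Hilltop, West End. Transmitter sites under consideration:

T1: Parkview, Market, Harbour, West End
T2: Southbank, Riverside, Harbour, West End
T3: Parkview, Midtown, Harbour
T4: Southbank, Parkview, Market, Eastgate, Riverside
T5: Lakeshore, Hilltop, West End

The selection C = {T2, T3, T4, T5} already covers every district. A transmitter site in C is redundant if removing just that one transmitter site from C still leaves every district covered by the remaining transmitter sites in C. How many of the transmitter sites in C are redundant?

1

Drop T2: the rest still cover every district — redundant.
Drop T3: Midtown uncovered — not redundant.
Drop T4: Market, Eastgate uncovered — not redundant.
Drop T5: Lakeshore, Hilltop uncovered — not redundant.
1 redundant: T2.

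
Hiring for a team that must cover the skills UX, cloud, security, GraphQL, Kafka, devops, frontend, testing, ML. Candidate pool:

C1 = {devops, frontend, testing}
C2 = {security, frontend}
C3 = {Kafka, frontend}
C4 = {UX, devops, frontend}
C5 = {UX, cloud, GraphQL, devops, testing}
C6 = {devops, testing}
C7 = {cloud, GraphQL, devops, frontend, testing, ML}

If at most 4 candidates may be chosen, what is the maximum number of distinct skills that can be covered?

9

Choosing C2, C3, C4, C7 covers {UX, cloud, security, GraphQL, Kafka, devops, frontend, testing, ML} — 9 skills.
That is all 9 skills.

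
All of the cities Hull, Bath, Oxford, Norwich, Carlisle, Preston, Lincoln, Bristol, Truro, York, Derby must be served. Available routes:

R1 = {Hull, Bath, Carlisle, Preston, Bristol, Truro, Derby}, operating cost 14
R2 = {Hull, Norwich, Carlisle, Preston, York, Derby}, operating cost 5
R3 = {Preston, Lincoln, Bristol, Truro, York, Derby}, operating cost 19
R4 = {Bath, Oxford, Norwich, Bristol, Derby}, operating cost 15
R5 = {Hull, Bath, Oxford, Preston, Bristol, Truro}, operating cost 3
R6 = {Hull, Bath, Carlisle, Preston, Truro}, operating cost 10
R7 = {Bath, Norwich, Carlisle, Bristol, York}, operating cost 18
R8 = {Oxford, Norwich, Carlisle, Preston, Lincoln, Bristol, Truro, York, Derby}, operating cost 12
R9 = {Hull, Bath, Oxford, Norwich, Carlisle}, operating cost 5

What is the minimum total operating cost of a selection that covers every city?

R5, R8 cover every city at operating cost 3 + 12 = 15.
Any cover uses at least 2 routes; among all covering selections none totals below 15.

15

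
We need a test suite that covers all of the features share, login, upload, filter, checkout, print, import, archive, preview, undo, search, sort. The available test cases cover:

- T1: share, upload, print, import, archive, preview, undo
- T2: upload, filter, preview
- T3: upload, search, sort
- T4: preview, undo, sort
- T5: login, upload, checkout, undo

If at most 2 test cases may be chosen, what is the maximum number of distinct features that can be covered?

Choosing T1, T3 covers {share, upload, print, import, archive, preview, undo, search, sort} — 9 features.
No choice of 2 test cases does better; here login, filter, checkout are left uncovered.

9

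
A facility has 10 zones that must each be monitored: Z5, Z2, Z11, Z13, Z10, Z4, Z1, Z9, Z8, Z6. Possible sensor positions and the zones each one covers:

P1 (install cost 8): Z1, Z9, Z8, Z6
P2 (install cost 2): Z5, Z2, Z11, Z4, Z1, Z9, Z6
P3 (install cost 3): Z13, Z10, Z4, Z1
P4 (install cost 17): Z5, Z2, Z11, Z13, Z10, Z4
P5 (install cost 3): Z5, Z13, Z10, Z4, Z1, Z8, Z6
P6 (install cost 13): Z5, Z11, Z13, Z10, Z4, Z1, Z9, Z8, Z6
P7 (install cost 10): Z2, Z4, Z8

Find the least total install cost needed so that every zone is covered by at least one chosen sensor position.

5

P2, P5 cover every zone at install cost 2 + 3 = 5.
Any cover uses at least 2 sensor positions; among all covering selections none totals below 5.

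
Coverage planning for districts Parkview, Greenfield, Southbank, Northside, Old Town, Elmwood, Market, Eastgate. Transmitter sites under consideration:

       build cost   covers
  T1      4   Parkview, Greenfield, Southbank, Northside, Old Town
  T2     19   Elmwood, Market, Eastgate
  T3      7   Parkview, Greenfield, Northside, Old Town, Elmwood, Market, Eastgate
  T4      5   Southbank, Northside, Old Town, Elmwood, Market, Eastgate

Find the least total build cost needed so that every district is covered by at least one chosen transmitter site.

T1, T4 cover every district at build cost 4 + 5 = 9.
Any cover uses at least 2 transmitter sites; among all covering selections none totals below 9.

9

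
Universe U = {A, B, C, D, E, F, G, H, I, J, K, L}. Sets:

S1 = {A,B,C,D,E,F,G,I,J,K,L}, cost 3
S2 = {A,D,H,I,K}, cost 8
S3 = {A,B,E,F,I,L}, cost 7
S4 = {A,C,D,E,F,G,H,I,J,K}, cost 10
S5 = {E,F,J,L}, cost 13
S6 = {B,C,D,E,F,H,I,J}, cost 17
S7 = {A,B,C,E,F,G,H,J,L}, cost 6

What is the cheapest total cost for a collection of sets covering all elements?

S1, S7 cover every element at cost 3 + 6 = 9.
Any cover uses at least 2 sets; among all covering selections none totals below 9.

9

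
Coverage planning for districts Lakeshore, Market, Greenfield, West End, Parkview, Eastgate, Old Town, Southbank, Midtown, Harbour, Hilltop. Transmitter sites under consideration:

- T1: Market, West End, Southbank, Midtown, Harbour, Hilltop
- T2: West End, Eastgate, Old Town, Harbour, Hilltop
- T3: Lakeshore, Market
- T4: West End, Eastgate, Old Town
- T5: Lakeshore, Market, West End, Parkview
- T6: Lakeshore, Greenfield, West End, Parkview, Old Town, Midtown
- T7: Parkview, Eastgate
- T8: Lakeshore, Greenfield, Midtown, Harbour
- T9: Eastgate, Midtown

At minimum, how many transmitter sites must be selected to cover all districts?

T1, T2, T6 together cover {Lakeshore, Market, Greenfield, West End, Parkview, Eastgate, Old Town, Southbank, Midtown, Harbour, Hilltop} — every district.
No 2 of the 9 transmitter sites cover everything (all 36 pairs fall short), so 3 is minimum.

3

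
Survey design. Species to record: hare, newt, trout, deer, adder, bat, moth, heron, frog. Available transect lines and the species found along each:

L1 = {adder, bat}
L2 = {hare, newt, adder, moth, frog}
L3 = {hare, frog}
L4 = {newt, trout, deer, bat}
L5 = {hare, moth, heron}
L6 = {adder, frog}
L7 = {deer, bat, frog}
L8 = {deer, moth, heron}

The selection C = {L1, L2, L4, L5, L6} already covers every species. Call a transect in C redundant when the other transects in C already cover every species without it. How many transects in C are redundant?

Drop L1: the rest still cover every species — redundant.
Drop L2: the rest still cover every species — redundant.
Drop L4: trout, deer uncovered — not redundant.
Drop L5: heron uncovered — not redundant.
Drop L6: the rest still cover every species — redundant.
3 redundant: L1, L2, L6.

3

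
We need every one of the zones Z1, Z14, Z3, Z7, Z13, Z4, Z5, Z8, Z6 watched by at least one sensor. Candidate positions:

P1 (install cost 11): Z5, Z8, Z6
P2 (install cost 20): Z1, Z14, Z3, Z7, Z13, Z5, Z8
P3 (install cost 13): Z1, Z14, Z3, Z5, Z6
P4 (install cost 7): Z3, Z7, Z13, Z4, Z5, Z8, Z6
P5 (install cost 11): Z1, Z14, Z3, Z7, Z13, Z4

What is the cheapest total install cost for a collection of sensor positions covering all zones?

18

P4, P5 cover every zone at install cost 7 + 11 = 18.
Any cover uses at least 2 sensor positions; among all covering selections none totals below 18.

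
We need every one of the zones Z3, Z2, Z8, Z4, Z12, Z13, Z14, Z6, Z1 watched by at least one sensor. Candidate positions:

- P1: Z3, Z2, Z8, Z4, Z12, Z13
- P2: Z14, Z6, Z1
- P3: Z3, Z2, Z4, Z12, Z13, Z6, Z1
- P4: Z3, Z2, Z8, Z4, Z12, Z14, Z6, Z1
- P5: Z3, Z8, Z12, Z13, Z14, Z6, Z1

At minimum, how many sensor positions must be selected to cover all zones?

P1, P2 together cover {Z3, Z2, Z8, Z4, Z12, Z13, Z14, Z6, Z1} — every zone.
No single sensor position contains all 9 zones, so 2 is optimal.

2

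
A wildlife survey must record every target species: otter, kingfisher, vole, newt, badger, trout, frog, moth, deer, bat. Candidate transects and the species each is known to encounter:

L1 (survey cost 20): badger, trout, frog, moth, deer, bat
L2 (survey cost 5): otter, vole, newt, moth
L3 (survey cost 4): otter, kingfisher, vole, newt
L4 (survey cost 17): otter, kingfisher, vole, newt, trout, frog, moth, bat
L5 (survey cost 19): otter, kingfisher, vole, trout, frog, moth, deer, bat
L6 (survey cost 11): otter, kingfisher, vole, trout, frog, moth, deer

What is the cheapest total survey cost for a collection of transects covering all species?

L1, L3 cover every species at survey cost 20 + 4 = 24.
Any cover uses at least 2 transects; among all covering selections none totals below 24.
Greedy by coverage-per-survey cost would pick L3, L6, L1 for 35 — worse than the optimum 24.

24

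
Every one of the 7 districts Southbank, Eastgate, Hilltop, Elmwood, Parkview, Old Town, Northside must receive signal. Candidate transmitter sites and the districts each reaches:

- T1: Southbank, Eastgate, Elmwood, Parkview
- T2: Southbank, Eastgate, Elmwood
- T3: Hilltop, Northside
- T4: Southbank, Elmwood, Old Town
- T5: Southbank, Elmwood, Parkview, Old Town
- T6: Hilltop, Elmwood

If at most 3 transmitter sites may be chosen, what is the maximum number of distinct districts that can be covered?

Choosing T1, T3, T4 covers {Southbank, Eastgate, Hilltop, Elmwood, Parkview, Old Town, Northside} — 7 districts.
That is all 7 districts.

7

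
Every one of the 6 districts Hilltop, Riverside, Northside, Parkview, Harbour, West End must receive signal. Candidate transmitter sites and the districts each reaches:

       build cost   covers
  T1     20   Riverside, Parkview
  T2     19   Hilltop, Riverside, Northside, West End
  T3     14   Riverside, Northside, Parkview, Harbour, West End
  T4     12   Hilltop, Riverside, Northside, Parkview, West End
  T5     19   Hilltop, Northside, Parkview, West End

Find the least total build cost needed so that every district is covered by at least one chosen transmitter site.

T3, T4 cover every district at build cost 14 + 12 = 26.
Any cover uses at least 2 transmitter sites; among all covering selections none totals below 26.

26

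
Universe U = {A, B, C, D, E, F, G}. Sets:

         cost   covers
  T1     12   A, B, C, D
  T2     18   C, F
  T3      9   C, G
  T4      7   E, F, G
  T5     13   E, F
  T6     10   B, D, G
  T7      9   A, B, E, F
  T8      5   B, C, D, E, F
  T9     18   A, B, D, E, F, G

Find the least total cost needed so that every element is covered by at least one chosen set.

19

T1, T4 cover every element at cost 12 + 7 = 19.
Any cover uses at least 2 sets; among all covering selections none totals below 19.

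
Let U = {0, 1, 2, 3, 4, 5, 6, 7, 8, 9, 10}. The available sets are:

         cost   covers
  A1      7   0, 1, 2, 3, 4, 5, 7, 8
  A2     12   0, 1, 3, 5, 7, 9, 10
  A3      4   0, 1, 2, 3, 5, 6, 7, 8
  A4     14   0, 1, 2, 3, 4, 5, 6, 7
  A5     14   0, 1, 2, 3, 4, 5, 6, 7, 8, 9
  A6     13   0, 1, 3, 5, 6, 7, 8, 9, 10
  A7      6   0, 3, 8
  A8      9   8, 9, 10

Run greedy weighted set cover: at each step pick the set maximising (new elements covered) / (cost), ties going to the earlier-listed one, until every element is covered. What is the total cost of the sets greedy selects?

Pick 1: A3 adds 8 new (0, 1, 2, 3, 5, 6, 7, 8) at cost 4 (ratio 8/4).
Pick 2: A8 adds 2 new (9, 10) at cost 9 (ratio 2/9).
Pick 3: A1 adds 1 new (4) at cost 7 (ratio 1/7).
Greedy total cost: 4 + 9 + 7 = 20.

20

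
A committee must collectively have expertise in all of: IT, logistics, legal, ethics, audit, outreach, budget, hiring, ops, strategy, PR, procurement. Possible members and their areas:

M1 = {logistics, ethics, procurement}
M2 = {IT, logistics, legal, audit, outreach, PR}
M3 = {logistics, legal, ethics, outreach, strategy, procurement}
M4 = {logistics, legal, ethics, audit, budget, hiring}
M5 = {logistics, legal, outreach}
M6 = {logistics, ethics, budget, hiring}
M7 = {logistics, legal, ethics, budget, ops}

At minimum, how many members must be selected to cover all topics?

4

M2, M3, M4, M7 together cover {IT, logistics, legal, ethics, audit, outreach, budget, hiring, ops, strategy, PR, procurement} — every topic.
No 3 of the 7 members cover everything (all 35 triples fall short), so 4 is minimum.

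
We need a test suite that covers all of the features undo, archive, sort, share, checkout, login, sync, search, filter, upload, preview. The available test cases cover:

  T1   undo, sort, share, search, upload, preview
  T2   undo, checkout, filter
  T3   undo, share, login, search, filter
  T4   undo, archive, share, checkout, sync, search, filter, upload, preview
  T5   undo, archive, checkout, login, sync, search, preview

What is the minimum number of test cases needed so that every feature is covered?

T1, T2, T5 together cover {undo, archive, sort, share, checkout, login, sync, search, filter, upload, preview} — every feature.
No 2 of the 5 test cases cover everything (all 10 pairs fall short), so 3 is minimum.

3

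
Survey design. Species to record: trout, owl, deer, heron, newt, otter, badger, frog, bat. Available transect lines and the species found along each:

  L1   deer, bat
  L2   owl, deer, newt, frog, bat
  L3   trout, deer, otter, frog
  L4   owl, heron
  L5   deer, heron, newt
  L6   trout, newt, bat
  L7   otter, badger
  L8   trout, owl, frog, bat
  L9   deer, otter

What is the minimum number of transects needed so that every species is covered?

L5, L7, L8 together cover {trout, owl, deer, heron, newt, otter, badger, frog, bat} — every species.
No 2 of the 9 transects cover everything (all 36 pairs fall short), so 3 is minimum.
Greedy (largest uncovered first) would take L2, L3, L4, L7 — 4 transects — but 3 suffice.

3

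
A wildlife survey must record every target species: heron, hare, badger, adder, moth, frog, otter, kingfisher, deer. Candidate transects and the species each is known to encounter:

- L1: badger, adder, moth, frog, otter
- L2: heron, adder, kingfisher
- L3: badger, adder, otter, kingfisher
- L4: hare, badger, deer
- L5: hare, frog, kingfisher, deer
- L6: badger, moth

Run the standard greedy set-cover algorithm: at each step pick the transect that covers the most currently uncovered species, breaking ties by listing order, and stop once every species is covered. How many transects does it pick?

Pick 1: L1 covers 5 new species (badger, adder, moth, frog, otter).
Pick 2: L5 covers 3 new species (hare, kingfisher, deer).
Pick 3: L2 covers 1 new species (heron).
Greedy uses 3 transects.

3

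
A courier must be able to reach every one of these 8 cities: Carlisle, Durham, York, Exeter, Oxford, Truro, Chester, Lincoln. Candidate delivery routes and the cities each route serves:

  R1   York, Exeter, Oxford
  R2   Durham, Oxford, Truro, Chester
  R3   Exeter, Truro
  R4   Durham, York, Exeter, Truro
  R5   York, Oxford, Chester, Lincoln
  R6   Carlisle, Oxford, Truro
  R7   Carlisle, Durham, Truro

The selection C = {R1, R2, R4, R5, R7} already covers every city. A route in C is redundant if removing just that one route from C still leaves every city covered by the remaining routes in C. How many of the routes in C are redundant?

3

Drop R1: the rest still cover every city — redundant.
Drop R2: the rest still cover every city — redundant.
Drop R4: the rest still cover every city — redundant.
Drop R5: Lincoln uncovered — not redundant.
Drop R7: Carlisle uncovered — not redundant.
3 redundant: R1, R2, R4.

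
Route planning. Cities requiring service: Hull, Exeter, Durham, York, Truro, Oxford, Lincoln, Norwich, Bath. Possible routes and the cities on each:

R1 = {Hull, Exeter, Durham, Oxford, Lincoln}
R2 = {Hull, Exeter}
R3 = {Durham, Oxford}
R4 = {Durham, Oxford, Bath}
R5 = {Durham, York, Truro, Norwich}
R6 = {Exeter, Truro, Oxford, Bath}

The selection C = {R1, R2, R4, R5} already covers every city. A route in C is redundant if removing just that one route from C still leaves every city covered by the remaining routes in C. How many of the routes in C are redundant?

1

Drop R1: Lincoln uncovered — not redundant.
Drop R2: the rest still cover every city — redundant.
Drop R4: Bath uncovered — not redundant.
Drop R5: York, Truro, Norwich uncovered — not redundant.
1 redundant: R2.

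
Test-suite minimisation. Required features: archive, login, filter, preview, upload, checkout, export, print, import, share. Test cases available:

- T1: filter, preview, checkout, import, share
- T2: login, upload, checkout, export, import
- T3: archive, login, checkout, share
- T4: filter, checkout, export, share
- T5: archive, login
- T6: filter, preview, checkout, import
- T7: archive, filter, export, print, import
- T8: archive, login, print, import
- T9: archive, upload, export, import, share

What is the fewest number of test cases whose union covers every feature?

3

T1, T2, T7 together cover {archive, login, filter, preview, upload, checkout, export, print, import, share} — every feature.
No 2 of the 9 test cases cover everything (all 36 pairs fall short), so 3 is minimum.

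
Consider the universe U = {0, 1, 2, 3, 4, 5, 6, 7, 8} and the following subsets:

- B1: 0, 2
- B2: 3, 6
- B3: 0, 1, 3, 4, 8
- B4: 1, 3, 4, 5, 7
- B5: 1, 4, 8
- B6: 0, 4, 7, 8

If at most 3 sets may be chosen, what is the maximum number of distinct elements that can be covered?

8

Choosing B1, B2, B4 covers {0, 1, 2, 3, 4, 5, 6, 7} — 8 elements.
No choice of 3 sets does better; here 8 is left uncovered.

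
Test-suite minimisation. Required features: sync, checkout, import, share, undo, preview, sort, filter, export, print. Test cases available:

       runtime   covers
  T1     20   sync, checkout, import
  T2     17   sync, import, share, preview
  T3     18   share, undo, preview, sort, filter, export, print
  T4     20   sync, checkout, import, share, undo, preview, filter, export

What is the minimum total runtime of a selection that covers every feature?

38

T1, T3 cover every feature at runtime 20 + 18 = 38.
Any cover uses at least 2 test cases; among all covering selections none totals below 38.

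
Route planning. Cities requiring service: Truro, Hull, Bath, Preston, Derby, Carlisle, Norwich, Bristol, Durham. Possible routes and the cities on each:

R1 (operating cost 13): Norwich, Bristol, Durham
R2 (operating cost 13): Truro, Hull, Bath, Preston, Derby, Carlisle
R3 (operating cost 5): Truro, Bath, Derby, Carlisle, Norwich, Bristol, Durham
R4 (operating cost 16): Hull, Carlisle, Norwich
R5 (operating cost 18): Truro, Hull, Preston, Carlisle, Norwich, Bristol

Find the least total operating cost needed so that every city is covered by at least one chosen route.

18

R2, R3 cover every city at operating cost 13 + 5 = 18.
Any cover uses at least 2 routes; among all covering selections none totals below 18.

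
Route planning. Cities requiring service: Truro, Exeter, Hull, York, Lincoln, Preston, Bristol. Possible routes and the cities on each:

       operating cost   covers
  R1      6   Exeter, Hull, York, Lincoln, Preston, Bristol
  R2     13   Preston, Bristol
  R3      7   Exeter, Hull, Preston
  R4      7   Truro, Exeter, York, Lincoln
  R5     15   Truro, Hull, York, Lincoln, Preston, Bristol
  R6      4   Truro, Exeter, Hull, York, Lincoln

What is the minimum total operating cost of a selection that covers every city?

R1, R6 cover every city at operating cost 6 + 4 = 10.
Any cover uses at least 2 routes; among all covering selections none totals below 10.

10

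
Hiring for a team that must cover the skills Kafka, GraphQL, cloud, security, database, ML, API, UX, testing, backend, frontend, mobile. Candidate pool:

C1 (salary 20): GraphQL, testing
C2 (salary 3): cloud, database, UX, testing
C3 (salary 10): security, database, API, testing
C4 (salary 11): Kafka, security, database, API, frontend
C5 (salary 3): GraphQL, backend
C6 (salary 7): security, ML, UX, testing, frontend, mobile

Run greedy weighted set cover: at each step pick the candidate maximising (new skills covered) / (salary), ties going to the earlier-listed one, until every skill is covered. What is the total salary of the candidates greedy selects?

24

Pick 1: C2 adds 4 new (cloud, database, UX, testing) at salary 3 (ratio 4/3).
Pick 2: C5 adds 2 new (GraphQL, backend) at salary 3 (ratio 2/3).
Pick 3: C6 adds 4 new (security, ML, frontend, mobile) at salary 7 (ratio 4/7).
Pick 4: C4 adds 2 new (Kafka, API) at salary 11 (ratio 2/11).
Greedy total salary: 3 + 3 + 7 + 11 = 24.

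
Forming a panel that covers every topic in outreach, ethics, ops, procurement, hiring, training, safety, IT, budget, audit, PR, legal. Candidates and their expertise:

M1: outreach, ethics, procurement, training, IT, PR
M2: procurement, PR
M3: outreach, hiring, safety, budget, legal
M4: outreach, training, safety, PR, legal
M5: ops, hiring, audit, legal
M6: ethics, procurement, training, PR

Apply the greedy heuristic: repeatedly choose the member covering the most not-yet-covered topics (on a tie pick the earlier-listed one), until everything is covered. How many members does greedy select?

3

Pick 1: M1 covers 6 new topics (outreach, ethics, procurement, training, IT, PR).
Pick 2: M3 covers 4 new topics (hiring, safety, budget, legal).
Pick 3: M5 covers 2 new topics (ops, audit).
Greedy uses 3 members.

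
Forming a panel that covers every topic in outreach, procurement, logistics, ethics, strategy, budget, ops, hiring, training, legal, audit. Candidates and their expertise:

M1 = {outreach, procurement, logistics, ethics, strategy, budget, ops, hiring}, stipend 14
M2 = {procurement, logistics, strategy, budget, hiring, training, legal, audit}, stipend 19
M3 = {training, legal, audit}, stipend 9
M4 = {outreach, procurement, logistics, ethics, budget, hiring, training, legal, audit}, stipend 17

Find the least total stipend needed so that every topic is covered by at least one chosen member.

M1, M3 cover every topic at stipend 14 + 9 = 23.
Any cover uses at least 2 members; among all covering selections none totals below 23.

23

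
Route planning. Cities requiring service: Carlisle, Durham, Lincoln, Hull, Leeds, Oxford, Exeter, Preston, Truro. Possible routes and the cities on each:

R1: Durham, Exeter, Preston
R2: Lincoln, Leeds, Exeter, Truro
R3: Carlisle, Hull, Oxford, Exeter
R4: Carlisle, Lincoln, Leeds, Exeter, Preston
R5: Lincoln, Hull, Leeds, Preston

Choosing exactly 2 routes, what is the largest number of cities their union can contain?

7

Choosing R2, R3 covers {Carlisle, Lincoln, Hull, Leeds, Oxford, Exeter, Truro} — 7 cities.
No choice of 2 routes does better; here Durham, Preston are left uncovered.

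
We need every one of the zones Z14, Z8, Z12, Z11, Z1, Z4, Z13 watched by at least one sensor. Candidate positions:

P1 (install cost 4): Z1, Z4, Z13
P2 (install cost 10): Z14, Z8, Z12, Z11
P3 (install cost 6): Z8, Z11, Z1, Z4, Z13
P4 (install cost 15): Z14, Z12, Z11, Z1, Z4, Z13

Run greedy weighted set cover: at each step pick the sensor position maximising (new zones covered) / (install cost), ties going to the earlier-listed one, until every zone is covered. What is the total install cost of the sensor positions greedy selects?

Pick 1: P3 adds 5 new (Z8, Z11, Z1, Z4, Z13) at install cost 6 (ratio 5/6).
Pick 2: P2 adds 2 new (Z14, Z12) at install cost 10 (ratio 2/10).
Greedy total install cost: 6 + 10 = 16. (The true optimum is 14, so greedy overshoots here.)

16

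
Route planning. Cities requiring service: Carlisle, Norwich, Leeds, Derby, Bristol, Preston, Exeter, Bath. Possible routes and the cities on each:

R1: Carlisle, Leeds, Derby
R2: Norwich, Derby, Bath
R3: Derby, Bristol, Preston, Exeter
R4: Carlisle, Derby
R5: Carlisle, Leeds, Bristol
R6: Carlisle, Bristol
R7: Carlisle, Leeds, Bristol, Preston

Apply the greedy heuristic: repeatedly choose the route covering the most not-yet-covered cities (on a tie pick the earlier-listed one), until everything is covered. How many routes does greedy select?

3

Pick 1: R3 covers 4 new cities (Derby, Bristol, Preston, Exeter).
Pick 2: R1 covers 2 new cities (Carlisle, Leeds).
Pick 3: R2 covers 2 new cities (Norwich, Bath).
Greedy uses 3 routes.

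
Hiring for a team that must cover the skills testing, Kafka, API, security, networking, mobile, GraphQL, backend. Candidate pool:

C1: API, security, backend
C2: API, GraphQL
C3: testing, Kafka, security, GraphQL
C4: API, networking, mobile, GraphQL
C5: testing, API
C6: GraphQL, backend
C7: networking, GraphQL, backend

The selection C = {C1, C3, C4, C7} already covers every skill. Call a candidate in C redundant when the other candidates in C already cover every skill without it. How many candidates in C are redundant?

2

Drop C1: the rest still cover every skill — redundant.
Drop C3: testing, Kafka uncovered — not redundant.
Drop C4: mobile uncovered — not redundant.
Drop C7: the rest still cover every skill — redundant.
2 redundant: C1, C7.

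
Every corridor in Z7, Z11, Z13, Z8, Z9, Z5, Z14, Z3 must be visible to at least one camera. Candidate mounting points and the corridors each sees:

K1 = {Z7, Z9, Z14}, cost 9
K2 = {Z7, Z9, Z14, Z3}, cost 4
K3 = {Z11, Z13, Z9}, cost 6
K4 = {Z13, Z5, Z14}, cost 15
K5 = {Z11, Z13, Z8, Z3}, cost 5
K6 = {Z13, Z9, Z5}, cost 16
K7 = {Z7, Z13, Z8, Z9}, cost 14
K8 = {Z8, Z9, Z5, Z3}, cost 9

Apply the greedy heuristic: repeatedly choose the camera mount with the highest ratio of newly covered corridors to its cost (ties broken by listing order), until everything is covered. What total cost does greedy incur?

Pick 1: K2 adds 4 new (Z7, Z9, Z14, Z3) at cost 4 (ratio 4/4).
Pick 2: K5 adds 3 new (Z11, Z13, Z8) at cost 5 (ratio 3/5).
Pick 3: K8 adds 1 new (Z5) at cost 9 (ratio 1/9).
Greedy total cost: 4 + 5 + 9 = 18.

18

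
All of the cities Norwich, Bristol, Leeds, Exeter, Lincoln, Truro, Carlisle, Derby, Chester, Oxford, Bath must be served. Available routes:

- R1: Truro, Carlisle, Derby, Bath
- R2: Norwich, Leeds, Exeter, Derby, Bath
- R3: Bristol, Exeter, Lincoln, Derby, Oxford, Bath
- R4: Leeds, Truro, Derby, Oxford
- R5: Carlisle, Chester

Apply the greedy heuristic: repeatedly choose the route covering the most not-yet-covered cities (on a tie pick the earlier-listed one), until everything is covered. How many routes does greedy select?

Pick 1: R3 covers 6 new cities (Bristol, Exeter, Lincoln, Derby, Oxford, Bath).
Pick 2: R1 covers 2 new cities (Truro, Carlisle).
Pick 3: R2 covers 2 new cities (Norwich, Leeds).
Pick 4: R5 covers 1 new cities (Chester).
Greedy uses 4 routes.

4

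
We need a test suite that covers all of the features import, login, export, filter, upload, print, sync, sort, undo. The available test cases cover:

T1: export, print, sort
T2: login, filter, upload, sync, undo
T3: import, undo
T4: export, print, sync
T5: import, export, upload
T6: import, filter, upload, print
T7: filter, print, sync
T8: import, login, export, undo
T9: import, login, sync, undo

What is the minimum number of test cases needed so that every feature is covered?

T1, T2, T3 together cover {import, login, export, filter, upload, print, sync, sort, undo} — every feature.
No 2 of the 9 test cases cover everything (all 36 pairs fall short), so 3 is minimum.

3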